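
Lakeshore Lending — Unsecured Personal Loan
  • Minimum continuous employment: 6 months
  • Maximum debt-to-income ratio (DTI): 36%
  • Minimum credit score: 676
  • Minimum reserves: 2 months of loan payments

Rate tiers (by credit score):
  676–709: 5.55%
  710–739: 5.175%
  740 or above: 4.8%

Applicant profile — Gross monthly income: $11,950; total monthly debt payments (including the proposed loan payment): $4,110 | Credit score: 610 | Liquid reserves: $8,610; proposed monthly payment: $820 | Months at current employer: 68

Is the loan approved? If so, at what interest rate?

Denied

Credit score 610 < 676 (below minimum)
Debt-to-income = 4,110/11,950 = 34.4% — meets 36% limit
Liquid reserves cover 8,610/820 = 10.5 months — ≥ 2 required
Employment 68 ≥ 6 months
Not all requirements met → denied.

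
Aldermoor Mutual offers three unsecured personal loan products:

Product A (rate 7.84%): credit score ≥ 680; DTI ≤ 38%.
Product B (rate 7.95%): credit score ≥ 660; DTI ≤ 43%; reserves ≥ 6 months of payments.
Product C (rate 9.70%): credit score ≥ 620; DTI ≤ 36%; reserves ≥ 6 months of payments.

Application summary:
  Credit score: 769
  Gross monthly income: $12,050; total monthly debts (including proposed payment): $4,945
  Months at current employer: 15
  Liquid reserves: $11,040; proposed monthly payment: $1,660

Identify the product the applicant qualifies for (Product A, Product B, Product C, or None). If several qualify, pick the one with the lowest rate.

Product B

DTI = 4,945/12,050 = 41%.
Reserves = 11,040/1,660 = 6.7 months.
Product A: score 769 ≥ 680; DTI 41% > 38% → does not qualify.
Product B: score 769 ≥ 660; DTI 41% ≤ 43%; reserves 6.7 ≥ 6 mo → qualifies.
Product C: score 769 ≥ 620; DTI 41% > 36%; reserves 6.7 ≥ 6 mo → does not qualify.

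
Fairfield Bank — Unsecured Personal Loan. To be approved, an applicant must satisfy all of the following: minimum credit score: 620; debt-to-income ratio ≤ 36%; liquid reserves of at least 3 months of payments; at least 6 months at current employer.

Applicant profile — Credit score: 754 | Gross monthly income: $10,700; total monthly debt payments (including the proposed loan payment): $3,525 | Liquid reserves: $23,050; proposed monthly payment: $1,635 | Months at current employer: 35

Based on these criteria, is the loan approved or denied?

Approved

Credit score 754 ≥ 620 (meets)
DTI: 3,525 ÷ 10,700 = 32.9%, within the 36% cap
Reserves = 23,050/1,635 = 14.1 months ≥ 3
Employment 35 ≥ 6 months
All criteria satisfied.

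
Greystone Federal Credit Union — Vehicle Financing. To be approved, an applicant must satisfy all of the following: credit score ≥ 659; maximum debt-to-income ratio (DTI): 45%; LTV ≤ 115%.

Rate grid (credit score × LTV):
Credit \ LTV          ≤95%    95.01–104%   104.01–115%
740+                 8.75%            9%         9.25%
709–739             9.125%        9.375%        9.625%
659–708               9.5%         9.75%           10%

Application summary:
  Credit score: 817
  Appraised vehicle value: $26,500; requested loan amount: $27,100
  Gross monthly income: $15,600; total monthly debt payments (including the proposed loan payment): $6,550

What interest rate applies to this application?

Credit score 817 ≥ 659; Debt-to-income = 6,550/15,600 = 42% — meets 45% limit
LTV: 27,100 ÷ 26,500 = 102.3%, within 115% cap
Row: 817 falls in 740+. Column: 102.3% falls in 95.01–104%. Rate = 9%.

9%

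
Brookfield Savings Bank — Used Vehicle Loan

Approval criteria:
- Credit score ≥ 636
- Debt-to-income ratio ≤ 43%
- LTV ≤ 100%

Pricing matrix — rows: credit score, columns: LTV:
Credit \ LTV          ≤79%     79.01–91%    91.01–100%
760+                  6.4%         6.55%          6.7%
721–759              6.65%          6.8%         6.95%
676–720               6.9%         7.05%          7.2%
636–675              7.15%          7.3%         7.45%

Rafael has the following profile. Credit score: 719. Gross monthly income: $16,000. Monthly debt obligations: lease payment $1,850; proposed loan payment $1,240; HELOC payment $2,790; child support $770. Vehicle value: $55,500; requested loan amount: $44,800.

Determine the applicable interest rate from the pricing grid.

Credit score 719 ≥ 636; Total monthly debts = (1,850 + 1,240 + 2,790 + 770) = 6,650. Debt-to-income = 6,650/16,000 = 41.6% — meets 43% limit
LTV: 44,800 ÷ 55,500 = 80.7%, within 100% cap
Row: 719 falls in 676–720. Column: 80.7% falls in 79.01–91%. Rate = 7.05%.

7.05%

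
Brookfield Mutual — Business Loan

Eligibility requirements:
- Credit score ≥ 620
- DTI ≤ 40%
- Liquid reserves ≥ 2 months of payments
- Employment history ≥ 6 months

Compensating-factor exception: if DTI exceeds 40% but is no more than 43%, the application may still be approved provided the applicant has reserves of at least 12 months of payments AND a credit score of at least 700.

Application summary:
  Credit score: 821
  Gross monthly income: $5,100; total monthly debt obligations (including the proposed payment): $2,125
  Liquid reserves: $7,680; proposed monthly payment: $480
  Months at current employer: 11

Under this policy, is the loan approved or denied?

Credit score 821 ≥ 620 (meets base)
DTI: 2,125 ÷ 5,100 = 41.7%, over the 40% base limit.
Liquid reserves cover 7,680/480 = 16.0 months — ≥ 2 required
Employment 11 ≥ 6 months
DTI 41.7% is within the 40%–43% exception band; checking compensating factors.
Reserves 16.0 ≥ 12 months; credit score 821 ≥ 700.
Both compensating conditions met → exception applies.

Approved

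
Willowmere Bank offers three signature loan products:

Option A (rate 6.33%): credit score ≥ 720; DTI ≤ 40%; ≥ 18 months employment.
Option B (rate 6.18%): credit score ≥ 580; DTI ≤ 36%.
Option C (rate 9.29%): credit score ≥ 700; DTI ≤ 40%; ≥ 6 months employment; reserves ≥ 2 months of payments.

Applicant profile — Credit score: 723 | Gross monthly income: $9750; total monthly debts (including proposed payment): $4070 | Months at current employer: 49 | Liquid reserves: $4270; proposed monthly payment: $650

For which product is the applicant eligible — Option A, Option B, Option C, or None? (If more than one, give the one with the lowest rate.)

DTI = 4,070/9,750 = 41.7%.
Reserves = 4,270/650 = 6.6 months.
Option A: score 723 ≥ 720; DTI 41.7% > 40%; employment 49 ≥ 18 mo → does not qualify.
Option B: score 723 ≥ 580; DTI 41.7% > 36% → does not qualify.
Option C: score 723 ≥ 700; DTI 41.7% > 40%; employment 49 ≥ 6 mo; reserves 6.6 ≥ 2 mo → does not qualify.

None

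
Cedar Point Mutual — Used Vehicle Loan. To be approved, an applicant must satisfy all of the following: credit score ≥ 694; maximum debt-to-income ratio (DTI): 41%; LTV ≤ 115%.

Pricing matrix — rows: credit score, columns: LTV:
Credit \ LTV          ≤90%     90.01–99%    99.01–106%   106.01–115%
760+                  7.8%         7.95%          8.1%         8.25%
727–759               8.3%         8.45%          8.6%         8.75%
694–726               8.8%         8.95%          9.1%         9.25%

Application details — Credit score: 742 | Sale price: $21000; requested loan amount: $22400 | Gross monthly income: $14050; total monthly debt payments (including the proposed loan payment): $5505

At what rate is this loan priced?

8.75%

Credit score 742 ≥ 694; Debt-to-income = 5,505/14,050 = 39.2% — meets 41% limit
Loan-to-value = 22,400/21,000 = 106.7% — pass (115% max)
Score 742 is in the 727–759 band; LTV 106.7% is in the 106.01–115% band → 8.75%.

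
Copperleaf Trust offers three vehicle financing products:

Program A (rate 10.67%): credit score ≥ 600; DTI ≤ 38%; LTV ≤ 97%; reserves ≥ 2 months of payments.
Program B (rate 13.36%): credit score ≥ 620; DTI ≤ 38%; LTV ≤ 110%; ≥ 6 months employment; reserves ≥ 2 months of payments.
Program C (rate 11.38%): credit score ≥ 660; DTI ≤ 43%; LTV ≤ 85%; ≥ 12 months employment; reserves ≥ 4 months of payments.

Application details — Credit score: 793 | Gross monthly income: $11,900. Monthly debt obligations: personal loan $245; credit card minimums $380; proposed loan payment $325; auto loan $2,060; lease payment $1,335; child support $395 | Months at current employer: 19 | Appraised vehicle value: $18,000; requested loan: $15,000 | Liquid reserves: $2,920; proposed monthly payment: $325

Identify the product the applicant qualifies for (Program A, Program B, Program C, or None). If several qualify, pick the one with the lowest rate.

Program C

Total debts = (245 + 380 + 325 + 2,060 + 1,335 + 395) = 4,740; DTI = 4,740/11,900 = 39.8%.
LTV = 15,000/18,000 = 83.3%.
Reserves = 2,920/325 = 9.0 months.
Program A: score 793 ≥ 600; DTI 39.8% > 38%; LTV 83.3% ≤ 97%; reserves 9.0 ≥ 2 mo → does not qualify.
Program B: score 793 ≥ 620; DTI 39.8% > 38%; LTV 83.3% ≤ 110%; employment 19 ≥ 6 mo; reserves 9.0 ≥ 2 mo → does not qualify.
Program C: score 793 ≥ 660; DTI 39.8% ≤ 43%; LTV 83.3% ≤ 85%; employment 19 ≥ 12 mo; reserves 9.0 ≥ 4 mo → qualifies.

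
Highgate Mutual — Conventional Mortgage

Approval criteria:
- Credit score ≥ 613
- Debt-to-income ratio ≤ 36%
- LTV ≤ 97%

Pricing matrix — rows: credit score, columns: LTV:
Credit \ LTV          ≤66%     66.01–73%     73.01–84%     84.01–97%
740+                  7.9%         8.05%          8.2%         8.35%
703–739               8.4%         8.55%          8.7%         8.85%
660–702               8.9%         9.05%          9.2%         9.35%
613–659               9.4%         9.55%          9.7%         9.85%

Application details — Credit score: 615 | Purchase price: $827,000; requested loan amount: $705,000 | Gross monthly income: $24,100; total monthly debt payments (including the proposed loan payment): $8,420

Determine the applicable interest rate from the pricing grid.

Credit score 615 ≥ 613; Debt-to-income = 8,420/24,100 = 34.9% — meets 36% limit
LTV: 705,000 ÷ 827,000 = 85.2%, within 97% cap
Score 615 is in the 613–659 band; LTV 85.2% is in the 84.01–97% band → 9.85%.

9.85%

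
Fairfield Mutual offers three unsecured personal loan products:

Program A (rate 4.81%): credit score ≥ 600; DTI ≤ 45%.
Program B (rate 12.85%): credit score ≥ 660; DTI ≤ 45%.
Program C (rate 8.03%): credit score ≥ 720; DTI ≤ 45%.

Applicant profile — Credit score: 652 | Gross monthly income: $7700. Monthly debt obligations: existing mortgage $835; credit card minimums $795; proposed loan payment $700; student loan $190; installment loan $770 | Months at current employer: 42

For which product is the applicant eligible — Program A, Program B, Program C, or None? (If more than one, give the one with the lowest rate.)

Total debts = (835 + 795 + 700 + 190 + 770) = 3,290; DTI = 3,290/7,700 = 42.7%.
Program A: score 652 ≥ 600; DTI 42.7% ≤ 45% → qualifies.
Program B: score 652 < 660; DTI 42.7% ≤ 45% → does not qualify.
Program C: score 652 < 720; DTI 42.7% ≤ 45% → does not qualify.

Program A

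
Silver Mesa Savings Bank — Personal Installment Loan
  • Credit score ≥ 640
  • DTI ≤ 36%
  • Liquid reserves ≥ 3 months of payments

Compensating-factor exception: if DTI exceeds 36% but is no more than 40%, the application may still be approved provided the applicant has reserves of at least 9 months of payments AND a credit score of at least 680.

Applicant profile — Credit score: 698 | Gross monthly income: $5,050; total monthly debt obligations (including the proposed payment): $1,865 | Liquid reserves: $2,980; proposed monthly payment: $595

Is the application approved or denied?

Credit score 698 ≥ 640 (meets base)
DTI: 1,865 ÷ 5,050 = 36.9%, over the 36% base limit.
Reserves: 2,980 ÷ 595 = 5.0 months (meets 3-month minimum)
36.9% falls in the override range (36%–40%), so the compensating-factor test applies.
Override check — reserves: 5.0 mo (short of 9); score: 698 (ok).
Override conditions not both satisfied; exception does not apply.

Denied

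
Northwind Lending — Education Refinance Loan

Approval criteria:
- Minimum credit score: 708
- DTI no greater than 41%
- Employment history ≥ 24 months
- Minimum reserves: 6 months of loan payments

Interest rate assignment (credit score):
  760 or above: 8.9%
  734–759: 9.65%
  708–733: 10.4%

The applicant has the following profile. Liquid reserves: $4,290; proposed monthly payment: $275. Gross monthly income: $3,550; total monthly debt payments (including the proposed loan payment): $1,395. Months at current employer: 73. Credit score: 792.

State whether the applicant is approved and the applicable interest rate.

Approved at 8.9%

Credit score 792 ≥ 708 (meets minimum)
Reserves = 4,290/275 = 15.6 months ≥ 6
Employment 73 ≥ 24 months
DTI: 1,395 ÷ 3,550 = 39.3%, within the 41% cap
All requirements met. Score 792 falls in the 760 or above tier → 8.9%.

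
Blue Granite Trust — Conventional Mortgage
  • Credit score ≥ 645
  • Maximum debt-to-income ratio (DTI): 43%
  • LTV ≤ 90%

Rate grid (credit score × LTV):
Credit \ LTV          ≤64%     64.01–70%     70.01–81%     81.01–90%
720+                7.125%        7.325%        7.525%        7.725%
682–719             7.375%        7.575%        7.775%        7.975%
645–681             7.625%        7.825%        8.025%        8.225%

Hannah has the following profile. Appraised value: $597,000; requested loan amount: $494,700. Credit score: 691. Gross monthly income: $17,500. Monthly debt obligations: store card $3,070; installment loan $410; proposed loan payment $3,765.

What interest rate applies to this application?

7.975%

Credit score 691 ≥ 645; Total monthly debts = (3,070 + 410 + 3,765) = 7,245. Debt-to-income = 7,245/17,500 = 41.4% — meets 43% limit
Loan-to-value = 494,700/597,000 = 82.9% — pass (90% max)
Row: 691 falls in 682–719. Column: 82.9% falls in 81.01–90%. Rate = 7.975%.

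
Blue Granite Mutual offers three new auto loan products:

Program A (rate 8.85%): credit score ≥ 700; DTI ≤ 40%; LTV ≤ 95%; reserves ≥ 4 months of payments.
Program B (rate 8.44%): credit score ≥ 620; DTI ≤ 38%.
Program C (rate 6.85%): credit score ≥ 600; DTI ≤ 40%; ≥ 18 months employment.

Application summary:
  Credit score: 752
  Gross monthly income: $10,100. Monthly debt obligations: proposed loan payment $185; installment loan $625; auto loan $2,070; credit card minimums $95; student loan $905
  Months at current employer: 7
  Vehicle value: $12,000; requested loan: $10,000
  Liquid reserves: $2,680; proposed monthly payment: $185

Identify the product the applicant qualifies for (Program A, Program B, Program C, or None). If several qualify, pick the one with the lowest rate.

Total debts = (185 + 625 + 2,070 + 95 + 905) = 3,880; DTI = 3,880/10,100 = 38.4%.
LTV = 10,000/12,000 = 83.3%.
Reserves = 2,680/185 = 14.5 months.
Program A: score 752 ≥ 700; DTI 38.4% ≤ 40%; LTV 83.3% ≤ 95%; reserves 14.5 ≥ 4 mo → qualifies.
Program B: score 752 ≥ 620; DTI 38.4% > 38% → does not qualify.
Program C: score 752 ≥ 600; DTI 38.4% ≤ 40%; employment 7 < 18 mo → does not qualify.

Program A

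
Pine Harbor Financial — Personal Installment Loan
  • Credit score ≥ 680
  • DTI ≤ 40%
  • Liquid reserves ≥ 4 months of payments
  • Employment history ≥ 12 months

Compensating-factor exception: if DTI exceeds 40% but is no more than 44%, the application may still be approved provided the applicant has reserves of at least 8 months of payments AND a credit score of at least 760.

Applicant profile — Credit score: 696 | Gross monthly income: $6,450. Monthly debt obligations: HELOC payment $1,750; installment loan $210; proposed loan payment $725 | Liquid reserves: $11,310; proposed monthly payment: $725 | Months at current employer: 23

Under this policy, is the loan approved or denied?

Denied

Credit score 696 ≥ 680 (meets base)
Total debts = (1,750 + 210 + 725) = 2,685. DTI = 2,685/6,450 = 41.6% > 40% — standard DTI limit exceeded.
Reserves = 11,310/725 = 15.6 months ≥ 4
Employment 23 ≥ 12 months
41.6% falls in the override range (40%–44%), so the compensating-factor test applies.
Override check — reserves: 15.6 mo (ok); score: 696 (below 760).
Override conditions not both satisfied; exception does not apply.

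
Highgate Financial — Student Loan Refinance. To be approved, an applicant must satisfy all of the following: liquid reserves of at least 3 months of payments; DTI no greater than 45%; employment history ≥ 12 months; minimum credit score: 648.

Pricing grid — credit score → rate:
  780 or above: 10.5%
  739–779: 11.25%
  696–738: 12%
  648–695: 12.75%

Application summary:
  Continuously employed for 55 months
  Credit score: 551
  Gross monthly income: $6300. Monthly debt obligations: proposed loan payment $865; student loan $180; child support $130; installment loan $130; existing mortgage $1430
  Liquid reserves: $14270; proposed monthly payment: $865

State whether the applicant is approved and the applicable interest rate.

Credit score 551 < 648 (below minimum)
Liquid reserves cover 14,270/865 = 16.5 months — ≥ 3 required
Total monthly debts = (865 + 180 + 130 + 130 + 1,430) = 2,735. DTI = 2,735/6,300 = 43.4% ≤ 45%
Employment 55 ≥ 12 months
Not all requirements met → denied.

Denied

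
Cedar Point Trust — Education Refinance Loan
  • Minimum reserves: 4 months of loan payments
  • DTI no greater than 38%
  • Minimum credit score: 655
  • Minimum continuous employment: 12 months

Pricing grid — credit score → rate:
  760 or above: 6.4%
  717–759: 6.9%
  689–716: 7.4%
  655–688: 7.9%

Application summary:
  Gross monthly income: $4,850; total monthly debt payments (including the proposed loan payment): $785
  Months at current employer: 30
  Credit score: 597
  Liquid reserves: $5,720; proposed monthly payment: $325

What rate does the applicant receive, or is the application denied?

Credit score 597 < 655 (below minimum)
Liquid reserves cover 5,720/325 = 17.6 months — ≥ 4 required
Employment 30 ≥ 12 months
Debt-to-income = 785/4,850 = 16.2% — meets 38% limit
Not all requirements met → denied.

Denied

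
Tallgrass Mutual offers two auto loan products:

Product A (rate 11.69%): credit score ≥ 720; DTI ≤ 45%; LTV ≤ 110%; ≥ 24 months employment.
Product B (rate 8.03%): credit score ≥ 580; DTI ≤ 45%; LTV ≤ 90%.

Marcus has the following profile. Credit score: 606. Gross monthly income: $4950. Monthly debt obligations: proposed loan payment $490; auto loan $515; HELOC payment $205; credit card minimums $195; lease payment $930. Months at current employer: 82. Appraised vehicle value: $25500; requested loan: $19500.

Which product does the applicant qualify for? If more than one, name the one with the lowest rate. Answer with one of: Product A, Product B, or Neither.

Neither

Total debts = (490 + 515 + 205 + 195 + 930) = 2,335; DTI = 2,335/4,950 = 47.2%.
LTV = 19,500/25,500 = 76.5%.
Product A: score 606 < 720; DTI 47.2% > 45%; LTV 76.5% ≤ 110%; employment 82 ≥ 24 mo → does not qualify.
Product B: score 606 ≥ 580; DTI 47.2% > 45%; LTV 76.5% ≤ 90% → does not qualify.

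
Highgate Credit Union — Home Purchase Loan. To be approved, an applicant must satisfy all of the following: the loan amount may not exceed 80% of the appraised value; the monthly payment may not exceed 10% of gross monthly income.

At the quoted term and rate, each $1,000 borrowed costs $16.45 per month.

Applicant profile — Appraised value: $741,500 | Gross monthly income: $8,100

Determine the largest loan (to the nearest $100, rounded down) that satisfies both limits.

$49,200

Payment cap: 10% × $8,100 = $810/month.
At $16.45 per $1,000, that supports 810/16.45 × 1,000 ≈ $49,240 → $49,200.
LTV cap: 80% × $741,500 = $593,200 → $593,200.
Binding constraint: payment-to-income.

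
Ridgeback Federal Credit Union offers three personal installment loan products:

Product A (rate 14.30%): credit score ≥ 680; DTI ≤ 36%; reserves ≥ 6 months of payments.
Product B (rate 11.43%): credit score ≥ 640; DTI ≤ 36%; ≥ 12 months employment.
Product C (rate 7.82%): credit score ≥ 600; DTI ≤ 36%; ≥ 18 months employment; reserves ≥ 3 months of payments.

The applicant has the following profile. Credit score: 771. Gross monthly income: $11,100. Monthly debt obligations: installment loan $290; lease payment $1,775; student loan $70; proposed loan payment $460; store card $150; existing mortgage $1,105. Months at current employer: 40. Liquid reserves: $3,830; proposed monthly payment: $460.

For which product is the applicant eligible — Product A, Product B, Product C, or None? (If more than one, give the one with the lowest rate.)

Total debts = (290 + 1,775 + 70 + 460 + 150 + 1,105) = 3,850; DTI = 3,850/11,100 = 34.7%.
Reserves = 3,830/460 = 8.3 months.
Product A: score 771 ≥ 680; DTI 34.7% ≤ 36%; reserves 8.3 ≥ 6 mo → qualifies.
Product B: score 771 ≥ 640; DTI 34.7% ≤ 36%; employment 40 ≥ 12 mo → qualifies.
Product C: score 771 ≥ 600; DTI 34.7% ≤ 36%; employment 40 ≥ 18 mo; reserves 8.3 ≥ 3 mo → qualifies.
Qualifying: Product A, Product B, Product C. Lowest rate is 7.82% → Product C.

Product C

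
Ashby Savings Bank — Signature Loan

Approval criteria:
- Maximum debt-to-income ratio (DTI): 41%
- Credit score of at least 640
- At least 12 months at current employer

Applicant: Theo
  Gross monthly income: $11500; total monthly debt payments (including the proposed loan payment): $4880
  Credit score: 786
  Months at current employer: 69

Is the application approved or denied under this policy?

DTI = 4,880/11,500 = 42.4% > 41%
Credit score 786 ≥ 640 (meets)
Employment 69 ≥ 12 months
Fails on DTI.

Denied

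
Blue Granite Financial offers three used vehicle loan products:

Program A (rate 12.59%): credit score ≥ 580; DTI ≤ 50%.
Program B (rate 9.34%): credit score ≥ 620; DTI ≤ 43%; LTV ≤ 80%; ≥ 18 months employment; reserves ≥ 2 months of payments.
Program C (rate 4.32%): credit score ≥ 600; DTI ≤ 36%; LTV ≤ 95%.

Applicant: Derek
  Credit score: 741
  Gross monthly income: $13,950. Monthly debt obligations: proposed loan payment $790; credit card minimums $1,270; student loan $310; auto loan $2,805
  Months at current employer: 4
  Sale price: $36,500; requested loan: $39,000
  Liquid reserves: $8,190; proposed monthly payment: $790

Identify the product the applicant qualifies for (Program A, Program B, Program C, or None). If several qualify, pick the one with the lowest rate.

Total debts = (790 + 1,270 + 310 + 2,805) = 5,175; DTI = 5,175/13,950 = 37.1%.
LTV = 39,000/36,500 = 106.8%.
Reserves = 8,190/790 = 10.4 months.
Program A: score 741 ≥ 580; DTI 37.1% ≤ 50% → qualifies.
Program B: score 741 ≥ 620; DTI 37.1% ≤ 43%; LTV 106.8% > 80%; employment 4 < 18 mo; reserves 10.4 ≥ 2 mo → does not qualify.
Program C: score 741 ≥ 600; DTI 37.1% > 36%; LTV 106.8% > 95% → does not qualify.

Program A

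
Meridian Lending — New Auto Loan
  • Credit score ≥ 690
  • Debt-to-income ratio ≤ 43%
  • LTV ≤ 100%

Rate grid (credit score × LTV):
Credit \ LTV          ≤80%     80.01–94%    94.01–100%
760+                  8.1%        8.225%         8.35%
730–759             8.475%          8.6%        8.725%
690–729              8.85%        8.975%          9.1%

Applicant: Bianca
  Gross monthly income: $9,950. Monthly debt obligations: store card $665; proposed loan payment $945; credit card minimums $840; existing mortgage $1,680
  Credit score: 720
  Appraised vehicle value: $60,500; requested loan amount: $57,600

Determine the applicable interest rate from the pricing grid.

Credit score 720 ≥ 690; Total monthly debts = (665 + 945 + 840 + 1,680) = 4,130. Debt-to-income = 4,130/9,950 = 41.5% — meets 43% limit
Loan-to-value = 57,600/60,500 = 95.2% — pass (100% max)
Credit 720 → row 690–729; LTV 95.2% → column 94.01–100%. Grid cell → 9.1%.

9.1%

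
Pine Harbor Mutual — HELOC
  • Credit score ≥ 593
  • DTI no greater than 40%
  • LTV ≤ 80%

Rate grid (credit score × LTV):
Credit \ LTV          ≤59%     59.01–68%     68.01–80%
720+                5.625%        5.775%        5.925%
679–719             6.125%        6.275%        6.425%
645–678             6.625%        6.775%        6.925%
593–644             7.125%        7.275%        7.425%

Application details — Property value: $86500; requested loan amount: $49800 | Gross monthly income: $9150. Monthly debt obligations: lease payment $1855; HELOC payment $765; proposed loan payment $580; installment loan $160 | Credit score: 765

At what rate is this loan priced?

5.625%

Credit score 765 ≥ 593; Total monthly debts = (1,855 + 765 + 580 + 160) = 3,360. Debt-to-income = 3,360/9,150 = 36.7% — meets 40% limit
LTV = 49,800/86,500 = 57.6% ≤ 80%
Credit 765 → row 720+; LTV 57.6% → column ≤59%. Grid cell → 5.625%.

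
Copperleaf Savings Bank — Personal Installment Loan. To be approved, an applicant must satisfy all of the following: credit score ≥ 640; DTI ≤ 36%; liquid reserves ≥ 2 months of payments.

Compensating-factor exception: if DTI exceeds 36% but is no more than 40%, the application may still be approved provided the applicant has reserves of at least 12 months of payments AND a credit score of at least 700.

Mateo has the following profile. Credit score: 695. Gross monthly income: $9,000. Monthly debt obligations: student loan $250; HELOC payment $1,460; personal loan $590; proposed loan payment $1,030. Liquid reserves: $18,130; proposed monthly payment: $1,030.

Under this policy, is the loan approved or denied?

Credit score 695 ≥ 640 (meets base)
Total debts = (250 + 1,460 + 590 + 1,030) = 3,330. DTI = 3,330/9,000 = 37% > 36% — standard DTI limit exceeded.
Reserves: 18,130 ÷ 1,030 = 17.6 months (meets 2-month minimum)
DTI 37% is within the 36%–40% exception band; checking compensating factors.
Override check — reserves: 17.6 mo (ok); score: 695 (below 700).
Compensating-factor requirement not fully met.

Denied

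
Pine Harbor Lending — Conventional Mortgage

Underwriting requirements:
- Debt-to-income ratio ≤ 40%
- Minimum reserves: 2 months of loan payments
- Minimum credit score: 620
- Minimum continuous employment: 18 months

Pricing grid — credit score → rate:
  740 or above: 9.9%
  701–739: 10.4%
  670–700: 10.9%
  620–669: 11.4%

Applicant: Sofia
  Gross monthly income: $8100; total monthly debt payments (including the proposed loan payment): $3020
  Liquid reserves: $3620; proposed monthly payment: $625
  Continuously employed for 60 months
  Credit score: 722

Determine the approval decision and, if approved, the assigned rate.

Credit score 722 ≥ 620 (meets minimum)
Employment 60 ≥ 18 months
Reserves = 3,620/625 = 5.8 months ≥ 2
Debt-to-income = 3,020/8,100 = 37.3% — meets 40% limit
All requirements met. Score 722 falls in the 701–739 tier → 10.4%.

Approved at 10.4%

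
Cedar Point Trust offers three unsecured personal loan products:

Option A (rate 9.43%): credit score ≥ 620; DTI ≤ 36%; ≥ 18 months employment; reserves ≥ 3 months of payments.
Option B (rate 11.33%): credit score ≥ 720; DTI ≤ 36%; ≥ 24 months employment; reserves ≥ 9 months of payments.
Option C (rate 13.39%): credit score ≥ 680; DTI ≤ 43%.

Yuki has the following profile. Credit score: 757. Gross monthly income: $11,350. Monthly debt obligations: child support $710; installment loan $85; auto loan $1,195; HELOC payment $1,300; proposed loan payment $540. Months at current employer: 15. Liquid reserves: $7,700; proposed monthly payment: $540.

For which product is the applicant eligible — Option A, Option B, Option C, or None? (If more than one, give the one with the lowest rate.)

Option C

Total debts = (710 + 85 + 1,195 + 1,300 + 540) = 3,830; DTI = 3,830/11,350 = 33.7%.
Reserves = 7,700/540 = 14.3 months.
Option A: score 757 ≥ 620; DTI 33.7% ≤ 36%; employment 15 < 18 mo; reserves 14.3 ≥ 3 mo → does not qualify.
Option B: score 757 ≥ 720; DTI 33.7% ≤ 36%; employment 15 < 24 mo; reserves 14.3 ≥ 9 mo → does not qualify.
Option C: score 757 ≥ 680; DTI 33.7% ≤ 43% → qualifies.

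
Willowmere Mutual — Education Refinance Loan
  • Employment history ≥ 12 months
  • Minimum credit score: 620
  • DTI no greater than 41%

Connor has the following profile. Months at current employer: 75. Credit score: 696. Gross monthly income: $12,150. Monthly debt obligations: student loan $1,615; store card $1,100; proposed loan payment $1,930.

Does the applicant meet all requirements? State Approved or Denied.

Approved

Employment 75 ≥ 12 months
Credit score 696 ≥ 620 (meets)
Total monthly debts = (1,615 + 1,100 + 1,930) = 4,645. DTI: 4,645 ÷ 12,150 = 38.2%, within the 41% cap
All criteria satisfied.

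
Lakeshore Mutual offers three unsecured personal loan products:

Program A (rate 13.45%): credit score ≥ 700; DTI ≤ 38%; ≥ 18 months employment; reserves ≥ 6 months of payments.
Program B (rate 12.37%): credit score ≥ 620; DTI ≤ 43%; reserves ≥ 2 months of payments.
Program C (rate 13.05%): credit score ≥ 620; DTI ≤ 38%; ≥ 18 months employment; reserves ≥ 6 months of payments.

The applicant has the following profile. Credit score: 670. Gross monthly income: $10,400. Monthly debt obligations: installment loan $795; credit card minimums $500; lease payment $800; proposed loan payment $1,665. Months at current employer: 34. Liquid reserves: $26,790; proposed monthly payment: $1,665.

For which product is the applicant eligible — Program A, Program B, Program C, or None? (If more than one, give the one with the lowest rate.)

Program B

Total debts = (795 + 500 + 800 + 1,665) = 3,760; DTI = 3,760/10,400 = 36.2%.
Reserves = 26,790/1,665 = 16.1 months.
Program A: score 670 < 700; DTI 36.2% ≤ 38%; employment 34 ≥ 18 mo; reserves 16.1 ≥ 6 mo → does not qualify.
Program B: score 670 ≥ 620; DTI 36.2% ≤ 43%; reserves 16.1 ≥ 2 mo → qualifies.
Program C: score 670 ≥ 620; DTI 36.2% ≤ 38%; employment 34 ≥ 18 mo; reserves 16.1 ≥ 6 mo → qualifies.
Qualifying: Program B, Program C. Lowest rate is 12.37% → Program B.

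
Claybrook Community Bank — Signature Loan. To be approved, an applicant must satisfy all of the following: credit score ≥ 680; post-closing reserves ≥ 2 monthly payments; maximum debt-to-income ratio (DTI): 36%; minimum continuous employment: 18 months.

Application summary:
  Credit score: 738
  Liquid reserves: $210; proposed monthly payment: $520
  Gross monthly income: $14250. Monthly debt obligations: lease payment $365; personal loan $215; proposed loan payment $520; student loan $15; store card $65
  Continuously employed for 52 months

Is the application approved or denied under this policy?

Credit score 738 ≥ 680 (meets)
Liquid reserves cover 210/520 = 0.4 months — < 2 required
Total monthly debts = (365 + 215 + 520 + 15 + 65) = 1,180. Debt-to-income = 1,180/14,250 = 8.3% — meets 36% limit
Employment 52 ≥ 18 months
Fails on reserves.

Denied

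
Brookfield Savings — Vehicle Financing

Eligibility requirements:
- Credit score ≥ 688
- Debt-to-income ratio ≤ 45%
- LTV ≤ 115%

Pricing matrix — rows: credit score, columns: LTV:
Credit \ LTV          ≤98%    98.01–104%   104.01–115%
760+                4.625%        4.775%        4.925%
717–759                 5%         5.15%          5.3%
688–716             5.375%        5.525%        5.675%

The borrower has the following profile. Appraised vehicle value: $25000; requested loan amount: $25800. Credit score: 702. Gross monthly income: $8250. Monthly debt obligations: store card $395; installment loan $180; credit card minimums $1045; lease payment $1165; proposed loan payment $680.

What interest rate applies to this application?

5.525%

Credit score 702 ≥ 688; Total monthly debts = (395 + 180 + 1,045 + 1,165 + 680) = 3,465. DTI: 3,465 ÷ 8,250 = 42%, within the 45% cap
LTV: 25,800 ÷ 25,000 = 103.2%, within 115% cap
Score 702 is in the 688–716 band; LTV 103.2% is in the 98.01–104% band → 5.525%.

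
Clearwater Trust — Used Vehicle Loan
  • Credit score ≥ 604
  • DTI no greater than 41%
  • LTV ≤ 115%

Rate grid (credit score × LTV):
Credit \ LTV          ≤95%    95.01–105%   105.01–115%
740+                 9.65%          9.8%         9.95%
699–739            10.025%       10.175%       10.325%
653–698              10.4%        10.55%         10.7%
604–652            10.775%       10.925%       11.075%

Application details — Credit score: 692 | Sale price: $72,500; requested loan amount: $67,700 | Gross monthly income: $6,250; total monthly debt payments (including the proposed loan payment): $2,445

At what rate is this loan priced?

10.4%

Credit score 692 ≥ 604; Debt-to-income = 2,445/6,250 = 39.1% — meets 41% limit
LTV = 67,700/72,500 = 93.4% ≤ 115%
Score 692 is in the 653–698 band; LTV 93.4% is in the ≤95% band → 10.4%.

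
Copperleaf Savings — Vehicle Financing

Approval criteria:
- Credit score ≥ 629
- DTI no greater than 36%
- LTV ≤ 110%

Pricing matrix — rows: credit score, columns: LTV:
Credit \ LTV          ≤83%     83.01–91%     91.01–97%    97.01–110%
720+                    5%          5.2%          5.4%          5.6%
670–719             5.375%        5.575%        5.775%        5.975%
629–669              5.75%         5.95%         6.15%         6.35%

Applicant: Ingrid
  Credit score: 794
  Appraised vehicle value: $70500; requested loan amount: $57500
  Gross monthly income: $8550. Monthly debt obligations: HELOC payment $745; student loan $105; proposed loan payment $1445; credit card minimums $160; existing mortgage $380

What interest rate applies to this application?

5%

Credit score 794 ≥ 629; Total monthly debts = (745 + 105 + 1,445 + 160 + 380) = 2,835. Debt-to-income = 2,835/8,550 = 33.2% — meets 36% limit
LTV: 57,500 ÷ 70,500 = 81.6%, within 110% cap
Row: 794 falls in 720+. Column: 81.6% falls in ≤83%. Rate = 5%.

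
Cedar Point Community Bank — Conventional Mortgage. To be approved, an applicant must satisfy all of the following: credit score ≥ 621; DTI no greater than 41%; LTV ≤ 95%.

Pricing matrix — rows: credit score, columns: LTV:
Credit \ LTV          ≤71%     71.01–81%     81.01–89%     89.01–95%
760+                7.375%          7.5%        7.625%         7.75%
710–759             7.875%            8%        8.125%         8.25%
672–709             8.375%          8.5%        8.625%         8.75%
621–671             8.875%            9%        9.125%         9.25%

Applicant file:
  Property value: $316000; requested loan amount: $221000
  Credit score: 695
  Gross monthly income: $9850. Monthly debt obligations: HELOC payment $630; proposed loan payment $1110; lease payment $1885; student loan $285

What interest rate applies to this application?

8.375%

Credit score 695 ≥ 621; Total monthly debts = (630 + 1,110 + 1,885 + 285) = 3,910. DTI = 3,910/9,850 = 39.7% ≤ 41%
LTV = 221,000/316,000 = 69.9% ≤ 95%
Score 695 is in the 672–709 band; LTV 69.9% is in the ≤71% band → 8.375%.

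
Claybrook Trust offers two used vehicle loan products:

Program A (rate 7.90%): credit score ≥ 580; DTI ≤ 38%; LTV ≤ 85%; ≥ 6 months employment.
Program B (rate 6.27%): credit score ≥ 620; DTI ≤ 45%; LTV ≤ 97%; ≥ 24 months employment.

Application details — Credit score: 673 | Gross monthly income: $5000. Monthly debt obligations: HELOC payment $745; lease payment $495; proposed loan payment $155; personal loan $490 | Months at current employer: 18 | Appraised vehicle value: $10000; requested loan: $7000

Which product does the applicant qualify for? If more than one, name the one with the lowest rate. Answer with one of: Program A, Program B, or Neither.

Total debts = (745 + 495 + 155 + 490) = 1,885; DTI = 1,885/5,000 = 37.7%.
LTV = 7,000/10,000 = 70%.
Program A: score 673 ≥ 580; DTI 37.7% ≤ 38%; LTV 70% ≤ 85%; employment 18 ≥ 6 mo → qualifies.
Program B: score 673 ≥ 620; DTI 37.7% ≤ 45%; LTV 70% ≤ 97%; employment 18 < 24 mo → does not qualify.

Program A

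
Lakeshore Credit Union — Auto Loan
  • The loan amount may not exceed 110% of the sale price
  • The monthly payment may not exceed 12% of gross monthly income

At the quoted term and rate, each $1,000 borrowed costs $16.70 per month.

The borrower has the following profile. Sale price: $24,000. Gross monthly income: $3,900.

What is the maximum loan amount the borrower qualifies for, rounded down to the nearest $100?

Payment cap: 12% × $3,900 = $468/month.
At $16.70 per $1,000, that supports 468/16.70 × 1,000 ≈ $28,023 → $28,000.
LTV cap: 110% × $24,000 = $26,400 → $26,400.
Binding constraint: loan-to-value.

$26,400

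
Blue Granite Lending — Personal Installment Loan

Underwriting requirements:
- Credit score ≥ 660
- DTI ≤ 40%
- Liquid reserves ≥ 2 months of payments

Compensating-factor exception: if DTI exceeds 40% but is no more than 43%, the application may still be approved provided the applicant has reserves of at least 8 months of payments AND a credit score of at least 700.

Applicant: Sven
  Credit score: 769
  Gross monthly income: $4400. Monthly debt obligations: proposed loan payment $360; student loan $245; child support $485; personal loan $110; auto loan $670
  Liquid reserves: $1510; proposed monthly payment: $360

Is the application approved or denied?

Credit score 769 ≥ 660 (meets base)
Total debts = (360 + 245 + 485 + 110 + 670) = 1,870. DTI: 1,870 ÷ 4,400 = 42.5%, over the 40% base limit.
Liquid reserves cover 1,510/360 = 4.2 months — ≥ 2 required
DTI 42.5% is within the 40%–43% exception band; checking compensating factors.
Reserves 4.2 < 8 months; credit score 769 ≥ 700.
Override conditions not both satisfied; exception does not apply.

Denied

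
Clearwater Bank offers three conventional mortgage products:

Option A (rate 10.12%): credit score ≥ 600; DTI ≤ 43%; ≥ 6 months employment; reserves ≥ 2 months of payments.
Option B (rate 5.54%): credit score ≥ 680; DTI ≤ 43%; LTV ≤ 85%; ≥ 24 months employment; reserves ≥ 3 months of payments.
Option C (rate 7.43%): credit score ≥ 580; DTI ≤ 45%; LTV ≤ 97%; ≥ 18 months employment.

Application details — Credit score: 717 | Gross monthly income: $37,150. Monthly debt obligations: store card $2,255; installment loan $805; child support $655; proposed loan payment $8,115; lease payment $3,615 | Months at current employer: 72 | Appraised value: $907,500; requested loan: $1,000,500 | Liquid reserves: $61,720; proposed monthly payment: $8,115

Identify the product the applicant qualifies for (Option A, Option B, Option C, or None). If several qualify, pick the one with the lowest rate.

Option A

Total debts = (2,255 + 805 + 655 + 8,115 + 3,615) = 15,445; DTI = 15,445/37,150 = 41.6%.
LTV = 1,000,500/907,500 = 110.2%.
Reserves = 61,720/8,115 = 7.6 months.
Option A: score 717 ≥ 600; DTI 41.6% ≤ 43%; employment 72 ≥ 6 mo; reserves 7.6 ≥ 2 mo → qualifies.
Option B: score 717 ≥ 680; DTI 41.6% ≤ 43%; LTV 110.2% > 85%; employment 72 ≥ 24 mo; reserves 7.6 ≥ 3 mo → does not qualify.
Option C: score 717 ≥ 580; DTI 41.6% ≤ 45%; LTV 110.2% > 97%; employment 72 ≥ 18 mo → does not qualify.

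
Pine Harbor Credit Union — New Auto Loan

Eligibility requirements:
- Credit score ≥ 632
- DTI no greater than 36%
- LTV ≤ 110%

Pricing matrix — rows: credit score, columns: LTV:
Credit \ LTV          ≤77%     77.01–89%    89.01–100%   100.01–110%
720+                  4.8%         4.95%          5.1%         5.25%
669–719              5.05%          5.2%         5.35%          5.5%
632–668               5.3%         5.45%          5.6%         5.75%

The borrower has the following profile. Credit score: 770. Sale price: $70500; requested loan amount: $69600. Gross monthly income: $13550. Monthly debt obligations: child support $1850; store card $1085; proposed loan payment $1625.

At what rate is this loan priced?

5.1%

Credit score 770 ≥ 632; Total monthly debts = (1,850 + 1,085 + 1,625) = 4,560. Debt-to-income = 4,560/13,550 = 33.7% — meets 36% limit
LTV: 69,600 ÷ 70,500 = 98.7%, within 110% cap
Score 770 is in the 720+ band; LTV 98.7% is in the 89.01–100% band → 5.1%.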